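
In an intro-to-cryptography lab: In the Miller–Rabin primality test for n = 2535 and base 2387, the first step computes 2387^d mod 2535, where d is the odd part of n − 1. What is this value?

2228

n − 1 = 2534 = 2^1 · 1267, so s = 1 and d = 1267.
2387^1267 mod 2535 = 2228.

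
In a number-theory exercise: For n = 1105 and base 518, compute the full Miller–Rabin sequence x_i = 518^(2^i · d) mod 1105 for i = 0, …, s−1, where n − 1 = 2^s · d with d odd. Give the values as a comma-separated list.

n − 1 = 1104 = 2^4 · 69, so s = 4 and d = 69.
x_0 = 518^69 mod 1105 = 723.
x_1 = 723^2 mod 1105 = 64.
x_2 = 64^2 mod 1105 = 781.
x_3 = 781^2 mod 1105 = 1.

723, 64, 781, 1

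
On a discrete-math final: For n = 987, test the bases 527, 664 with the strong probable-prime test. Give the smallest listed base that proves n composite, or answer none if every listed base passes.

n − 1 = 986 = 2^1 · 493, so s = 1 and d = 493.
Base 527: x_0 = 527^493 mod 987 = 590. x_0 ∉ {1, 986} and s = 1, so 527 is a Miller–Rabin witness and 987 is composite.
Base 664: x_0 = 664^493 mod 987 = 958. x_0 ∉ {1, 986} and s = 1, so 664 is a Miller–Rabin witness and 987 is composite.
The smallest witness among the given bases is 527.

527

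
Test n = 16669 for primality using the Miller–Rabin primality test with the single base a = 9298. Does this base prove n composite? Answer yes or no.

no

n − 1 = 16668 = 2^2 · 4167, so s = 2 and d = 4167.
x_0 = 9298^4167 mod 16669 = 1.
x_0 = 1, so 9298 is not a witness.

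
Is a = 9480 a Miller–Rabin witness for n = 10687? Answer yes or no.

no

n − 1 = 10686 = 2^1 · 5343, so s = 1 and d = 5343.
x_0 = 9480^5343 mod 10687 = 10686.
x_0 = 10686 ≡ −1, so 9480 is not a witness.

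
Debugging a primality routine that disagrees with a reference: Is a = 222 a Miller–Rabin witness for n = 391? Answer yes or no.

n − 1 = 390 = 2^1 · 195, so s = 1 and d = 195.
Repeated squaring mod 391: 222^1 ≡ 222, 222^2 ≡ 18, 222^4 ≡ 324, 222^8 ≡ 188, 222^16 ≡ 154, 222^32 ≡ 256, 222^64 ≡ 239, 222^128 ≡ 35.
195 = 128 + 64 + 2 + 1, so 222^195 ≡ 35·239·18·222 ≡ 341 (mod 391).
x_0 = 222^195 mod 391 = 341.
x_0 ∉ {1, 390} and s = 1, so 222 is a Miller–Rabin witness and 391 is composite.

yes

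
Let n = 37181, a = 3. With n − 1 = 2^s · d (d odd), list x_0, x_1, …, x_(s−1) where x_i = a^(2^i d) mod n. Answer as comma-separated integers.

n − 1 = 37180 = 2^2 · 9295, so s = 2 and d = 9295.
x_0 = 3^9295 mod 37181 = 21653.
x_1 = 21653^2 mod 37181 = 37180.

21653, 37180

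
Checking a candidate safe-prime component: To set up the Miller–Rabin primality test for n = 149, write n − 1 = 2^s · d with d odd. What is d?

Halving: 148 → 74 → 37; 37 is odd.
So 148 = 2^2 · 37.

37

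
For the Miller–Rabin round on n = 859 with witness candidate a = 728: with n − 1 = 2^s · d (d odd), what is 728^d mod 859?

858

n − 1 = 858 = 2^1 · 429, so s = 1 and d = 429.
Repeated squaring mod 859: 728^1 ≡ 728, 728^2 ≡ 840, 728^4 ≡ 361, 728^8 ≡ 612, 728^16 ≡ 20, 728^32 ≡ 400, 728^64 ≡ 226, 728^128 ≡ 395, 728^256 ≡ 546.
429 = 256 + 128 + 32 + 8 + 4 + 1, so 728^429 ≡ 546·395·400·612·361·728 ≡ 858 (mod 859).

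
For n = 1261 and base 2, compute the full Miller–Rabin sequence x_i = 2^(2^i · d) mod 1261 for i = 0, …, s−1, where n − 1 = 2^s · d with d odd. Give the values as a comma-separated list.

671, 64

n − 1 = 1260 = 2^2 · 315, so s = 2 and d = 315.
x_0 = 2^315 mod 1261 = 671.
x_1 = 671^2 mod 1261 = 64.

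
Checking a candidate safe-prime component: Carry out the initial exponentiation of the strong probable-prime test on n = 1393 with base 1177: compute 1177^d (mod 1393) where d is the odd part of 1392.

1212

n − 1 = 1392 = 2^4 · 87, so s = 4 and d = 87.
By repeated squaring, 1177^87 ≡ 1212 (mod 1393).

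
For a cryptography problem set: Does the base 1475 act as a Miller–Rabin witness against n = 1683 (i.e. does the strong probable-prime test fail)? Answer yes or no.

yes

n − 1 = 1682 = 2^1 · 841, so s = 1 and d = 841.
By repeated squaring, 1475^841 ≡ 1475 (mod 1683).
x_0 = 1475^841 mod 1683 = 1475.
x_0 ∉ {1, 1682} and s = 1, so 1475 is a Miller–Rabin witness and 1683 is composite.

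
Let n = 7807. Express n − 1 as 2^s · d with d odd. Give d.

3903

Halving: 7806 → 3903; 3903 is odd.
So 7806 = 2^1 · 3903.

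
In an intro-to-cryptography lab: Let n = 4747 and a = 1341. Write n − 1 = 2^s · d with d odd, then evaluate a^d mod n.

n − 1 = 4746 = 2^1 · 2373, so s = 1 and d = 2373.
By repeated squaring, 1341^2373 ≡ 8 (mod 4747).

8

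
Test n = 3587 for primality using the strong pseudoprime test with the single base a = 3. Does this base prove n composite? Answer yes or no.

n − 1 = 3586 = 2^1 · 1793, so s = 1 and d = 1793.
Repeated squaring mod 3587: 3^1 ≡ 3, 3^2 ≡ 9, 3^4 ≡ 81, 3^8 ≡ 2974, 3^16 ≡ 2721, 3^32 ≡ 273, 3^64 ≡ 2789, 3^128 ≡ 1905, 3^256 ≡ 2568, 3^512 ≡ 1718, 3^1024 ≡ 3010.
1793 = 1024 + 512 + 256 + 1, so 3^1793 ≡ 3010·1718·2568·3 ≡ 2723 (mod 3587).
x_0 = 3^1793 mod 3587 = 2723.
x_0 ∉ {1, 3586} and s = 1, so 3 is a Miller–Rabin witness and 3587 is composite.

yes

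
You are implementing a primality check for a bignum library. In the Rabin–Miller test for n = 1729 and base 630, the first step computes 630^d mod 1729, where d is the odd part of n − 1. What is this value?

1386

n − 1 = 1728 = 2^6 · 27, so s = 6 and d = 27.
By repeated squaring, 630^27 ≡ 1386 (mod 1729).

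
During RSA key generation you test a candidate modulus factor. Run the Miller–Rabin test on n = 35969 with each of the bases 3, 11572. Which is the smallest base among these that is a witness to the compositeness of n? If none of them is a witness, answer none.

none

n − 1 = 35968 = 2^7 · 281, so s = 7 and d = 281.
Base 3: x_0 = 3^281 mod 35969 = 22798. x_0 is neither 1 nor 35968, so continue squaring. x_1 = 22798^2 mod 35969 = 32723. x_2 = 32723^2 mod 35969 = 33568. x_3 = 33568^2 mod 35969 = 9761. x_4 = 9761^2 mod 35969 = 31209. x_5 = 31209^2 mod 35969 = 33099. x_6 = 33099^2 mod 35969 = 35968. x_6 ≡ −1, so 3 is not a witness.
Base 11572: x_0 = 11572^281 mod 35969 = 4760. x_0 is neither 1 nor 35968, so continue squaring. x_1 = 4760^2 mod 35969 = 33099. x_2 = 33099^2 mod 35969 = 35968. x_2 ≡ −1, so 11572 is not a witness.
No listed base is a witness for 35969.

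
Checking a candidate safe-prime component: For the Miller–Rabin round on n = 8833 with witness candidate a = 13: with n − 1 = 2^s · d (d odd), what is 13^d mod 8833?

n − 1 = 8832 = 2^7 · 69, so s = 7 and d = 69.
13^69 mod 8833 = 897.

897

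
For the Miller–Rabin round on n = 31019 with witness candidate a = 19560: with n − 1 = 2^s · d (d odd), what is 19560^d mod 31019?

1

n − 1 = 31018 = 2^1 · 15509, so s = 1 and d = 15509.
Repeated squaring mod 31019: 19560^1 ≡ 19560, 19560^2 ≡ 5254, 19560^4 ≡ 28625, 19560^8 ≡ 23740, 19560^16 ≡ 3389, 19560^32 ≡ 8291, 19560^64 ≡ 2577, 19560^128 ≡ 2863, 19560^256 ≡ 7753, 19560^512 ≡ 25206, 19560^1024 ≡ 11278, 19560^2048 ≡ 15384, 19560^4096 ≡ 23505, 19560^8192 ≡ 5616.
15509 = 8192 + 4096 + 2048 + 1024 + 128 + 16 + 4 + 1, so 19560^15509 ≡ 5616·23505·15384·11278·2863·3389·28625·19560 ≡ 1 (mod 31019).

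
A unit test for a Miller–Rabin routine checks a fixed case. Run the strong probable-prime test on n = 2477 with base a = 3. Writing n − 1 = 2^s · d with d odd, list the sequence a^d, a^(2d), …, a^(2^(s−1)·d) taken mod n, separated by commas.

n − 1 = 2476 = 2^2 · 619, so s = 2 and d = 619.
x_0 = 3^619 mod 2477 = 915.
x_1 = 915^2 mod 2477 = 2476.

915, 2476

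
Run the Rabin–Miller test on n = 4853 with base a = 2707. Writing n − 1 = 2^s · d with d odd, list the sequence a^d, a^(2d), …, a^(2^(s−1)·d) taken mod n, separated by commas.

n − 1 = 4852 = 2^2 · 1213, so s = 2 and d = 1213.
x_0 = 2707^1213 mod 4853 = 2463.
x_1 = 2463^2 mod 4853 = 119.

2463, 119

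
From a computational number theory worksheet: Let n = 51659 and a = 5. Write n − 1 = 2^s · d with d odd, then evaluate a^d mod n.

1

n − 1 = 51658 = 2^1 · 25829, so s = 1 and d = 25829.
5^25829 mod 51659 = 1.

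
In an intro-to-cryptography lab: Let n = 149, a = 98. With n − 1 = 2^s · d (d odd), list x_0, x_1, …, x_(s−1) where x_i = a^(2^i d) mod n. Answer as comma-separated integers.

n − 1 = 148 = 2^2 · 37, so s = 2 and d = 37.
x_0 = 98^37 mod 149 = 105.
x_1 = 105^2 mod 149 = 148.

105, 148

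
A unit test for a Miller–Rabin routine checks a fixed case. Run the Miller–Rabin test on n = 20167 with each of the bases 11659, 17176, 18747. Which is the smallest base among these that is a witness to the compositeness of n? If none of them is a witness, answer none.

17176

n − 1 = 20166 = 2^1 · 10083, so s = 1 and d = 10083.
Base 11659: x_0 = 11659^10083 mod 20167 = 1. x_0 = 1, so 11659 is not a witness.
Base 17176: x_0 = 17176^10083 mod 20167 = 6859. x_0 ∉ {1, 20166} and s = 1, so 17176 is a Miller–Rabin witness and 20167 is composite.
Base 18747: x_0 = 18747^10083 mod 20167 = 5503. x_0 ∉ {1, 20166} and s = 1, so 18747 is a Miller–Rabin witness and 20167 is composite.
The smallest witness among the given bases is 17176.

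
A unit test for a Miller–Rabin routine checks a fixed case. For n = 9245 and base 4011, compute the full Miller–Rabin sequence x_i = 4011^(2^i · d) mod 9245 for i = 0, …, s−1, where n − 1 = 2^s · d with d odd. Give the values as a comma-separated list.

n − 1 = 9244 = 2^2 · 2311, so s = 2 and d = 2311.
x_0 = 4011^2311 mod 9245 = 2506.
x_1 = 2506^2 mod 9245 = 2681.

2506, 2681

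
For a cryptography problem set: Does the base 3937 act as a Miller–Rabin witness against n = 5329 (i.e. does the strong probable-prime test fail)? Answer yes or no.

n − 1 = 5328 = 2^4 · 333, so s = 4 and d = 333.
x_0 = 3937^333 mod 5329 = 1032.
x_0 is neither 1 nor 5328, so continue squaring.
x_1 = 1032^2 mod 5329 = 4553.
x_2 = 4553^2 mod 5329 = 5328.
x_2 ≡ −1, so 3937 is not a witness.

no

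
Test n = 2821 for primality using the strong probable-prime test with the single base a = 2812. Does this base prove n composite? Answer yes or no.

n − 1 = 2820 = 2^2 · 705, so s = 2 and d = 705.
x_0 = 2812^705 mod 2821 = 2820.
x_0 = 2820 ≡ −1, so 2812 is not a witness.

no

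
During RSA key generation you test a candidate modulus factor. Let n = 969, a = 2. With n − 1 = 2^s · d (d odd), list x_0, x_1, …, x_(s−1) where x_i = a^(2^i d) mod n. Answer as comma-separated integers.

n − 1 = 968 = 2^3 · 121, so s = 3 and d = 121.
x_0 = 2^121 mod 969 = 155.
x_1 = 155^2 mod 969 = 769.
x_2 = 769^2 mod 969 = 271.

155, 769, 271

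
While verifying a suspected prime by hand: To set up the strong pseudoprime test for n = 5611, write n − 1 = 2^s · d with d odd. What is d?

Halving: 5610 → 2805; 2805 is odd.
So 5610 = 2^1 · 2805.

2805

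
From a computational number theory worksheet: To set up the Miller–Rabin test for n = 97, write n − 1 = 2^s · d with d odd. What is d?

Halving: 96 → 48 → 24 → 12 → 6 → 3; 3 is odd.
So 96 = 2^5 · 3.

3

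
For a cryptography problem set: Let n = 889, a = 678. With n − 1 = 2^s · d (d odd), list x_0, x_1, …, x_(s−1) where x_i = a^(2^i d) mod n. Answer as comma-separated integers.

n − 1 = 888 = 2^3 · 111, so s = 3 and d = 111.
x_0 = 678^111 mod 889 = 160.
x_1 = 160^2 mod 889 = 708.
x_2 = 708^2 mod 889 = 757.

160, 708, 757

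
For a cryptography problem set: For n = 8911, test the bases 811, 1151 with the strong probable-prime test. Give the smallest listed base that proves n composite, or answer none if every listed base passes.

1151

n − 1 = 8910 = 2^1 · 4455, so s = 1 and d = 4455.
Base 811: x_0 = 811^4455 mod 8911 = 8910. x_0 = 8910 ≡ −1, so 811 is not a witness.
Base 1151: x_0 = 1151^4455 mod 8911 = 2813. x_0 ∉ {1, 8910} and s = 1, so 1151 is a Miller–Rabin witness and 8911 is composite.
The smallest witness among the given bases is 1151.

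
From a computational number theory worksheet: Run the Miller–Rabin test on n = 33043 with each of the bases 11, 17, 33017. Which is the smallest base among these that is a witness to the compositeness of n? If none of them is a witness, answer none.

11

n − 1 = 33042 = 2^1 · 16521, so s = 1 and d = 16521.
Base 11: x_0 = 11^16521 mod 33043 = 7342. x_0 ∉ {1, 33042} and s = 1, so 11 is a Miller–Rabin witness and 33043 is composite.
Base 17: x_0 = 17^16521 mod 33043 = 9843. x_0 ∉ {1, 33042} and s = 1, so 17 is a Miller–Rabin witness and 33043 is composite.
Base 33017: x_0 = 33017^16521 mod 33043 = 17760. x_0 ∉ {1, 33042} and s = 1, so 33017 is a Miller–Rabin witness and 33043 is composite.
The smallest witness among the given bases is 11.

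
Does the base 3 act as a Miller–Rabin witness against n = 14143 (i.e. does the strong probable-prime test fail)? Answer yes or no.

n − 1 = 14142 = 2^1 · 7071, so s = 1 and d = 7071.
Repeated squaring mod 14143: 3^1 ≡ 3, 3^2 ≡ 9, 3^4 ≡ 81, 3^8 ≡ 6561, 3^16 ≡ 9572, 3^32 ≡ 4830, 3^64 ≡ 7093, 3^128 ≡ 3998, 3^256 ≡ 2414, 3^512 ≡ 480, 3^1024 ≡ 4112, 3^2048 ≡ 7659, 3^4096 ≡ 9260.
7071 = 4096 + 2048 + 512 + 256 + 128 + 16 + 8 + 4 + 2 + 1, so 3^7071 ≡ 9260·7659·480·2414·3998·9572·6561·81·9·3 ≡ 14142 (mod 14143).
x_0 = 3^7071 mod 14143 = 14142.
x_0 = 14142 ≡ −1, so 3 is not a witness.

no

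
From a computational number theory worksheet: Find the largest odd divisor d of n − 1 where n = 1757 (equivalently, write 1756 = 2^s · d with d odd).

439

Halving: 1756 → 878 → 439; 439 is odd.
So 1756 = 2^2 · 439.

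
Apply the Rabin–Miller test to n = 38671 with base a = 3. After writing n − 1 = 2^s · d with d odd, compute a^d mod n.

38670

n − 1 = 38670 = 2^1 · 19335, so s = 1 and d = 19335.
3^19335 mod 38671 = 38670.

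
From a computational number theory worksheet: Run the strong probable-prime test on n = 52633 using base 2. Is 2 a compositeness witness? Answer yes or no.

no

n − 1 = 52632 = 2^3 · 6579, so s = 3 and d = 6579.
x_0 = 2^6579 mod 52633 = 1.
x_0 = 1, so 2 is not a witness.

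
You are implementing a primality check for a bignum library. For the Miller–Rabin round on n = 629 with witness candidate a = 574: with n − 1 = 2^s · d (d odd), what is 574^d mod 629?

523

n − 1 = 628 = 2^2 · 157, so s = 2 and d = 157.
Repeated squaring mod 629: 574^1 ≡ 574, 574^2 ≡ 509, 574^4 ≡ 562, 574^8 ≡ 86, 574^16 ≡ 477, 574^32 ≡ 460, 574^64 ≡ 256, 574^128 ≡ 120.
157 = 128 + 16 + 8 + 4 + 1, so 574^157 ≡ 120·477·86·562·574 ≡ 523 (mod 629).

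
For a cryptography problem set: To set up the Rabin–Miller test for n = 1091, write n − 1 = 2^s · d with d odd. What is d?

545

Halving: 1090 → 545; 545 is odd.
So 1090 = 2^1 · 545.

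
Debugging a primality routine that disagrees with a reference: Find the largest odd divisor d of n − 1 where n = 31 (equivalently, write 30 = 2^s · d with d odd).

Halving: 30 → 15; 15 is odd.
So 30 = 2^1 · 15.

15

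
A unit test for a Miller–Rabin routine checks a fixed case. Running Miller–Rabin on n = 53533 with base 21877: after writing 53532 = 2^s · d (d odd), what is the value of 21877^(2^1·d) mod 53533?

n − 1 = 53532 = 2^2 · 13383, so s = 2 and d = 13383.
Repeated squaring mod 53533: 21877^1 ≡ 21877, 21877^2 ≡ 18109, 21877^4 ≡ 46256, 21877^8 ≡ 10592, 21877^16 ≡ 38829, 21877^32 ≡ 41362, 21877^64 ≡ 7430, 21877^128 ≡ 12377, 21877^256 ≡ 32216, 21877^512 ≡ 26385, 21877^1024 ≡ 25093, 21877^2048 ≡ 3503, 21877^4096 ≡ 11952, 21877^8192 ≡ 24260.
13383 = 8192 + 4096 + 1024 + 64 + 4 + 2 + 1, so 21877^13383 ≡ 24260·11952·25093·7430·46256·18109·21877 ≡ 39142 (mod 53533).
x_0 = 39142.
x_1 = 39142^2 mod 53533 = 35237.

35237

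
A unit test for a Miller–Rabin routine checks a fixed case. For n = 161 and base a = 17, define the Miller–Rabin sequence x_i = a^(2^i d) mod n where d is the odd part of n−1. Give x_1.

4

n − 1 = 160 = 2^5 · 5, so s = 5 and d = 5.
x_0 = 17^5 mod 161 = 159.
x_1 = 159^2 mod 161 = 4.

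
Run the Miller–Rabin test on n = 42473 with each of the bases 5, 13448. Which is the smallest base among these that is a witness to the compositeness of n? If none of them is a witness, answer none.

none

n − 1 = 42472 = 2^3 · 5309, so s = 3 and d = 5309.
Base 5: x_0 = 5^5309 mod 42473 = 24730. x_0 is neither 1 nor 42472, so continue squaring. x_1 = 24730^2 mod 42473 = 4173. x_2 = 4173^2 mod 42473 = 42472. x_2 ≡ −1, so 5 is not a witness.
Base 13448: x_0 = 13448^5309 mod 42473 = 38300. x_0 is neither 1 nor 42472, so continue squaring. x_1 = 38300^2 mod 42473 = 42472. x_1 ≡ −1, so 13448 is not a witness.
No listed base is a witness for 42473.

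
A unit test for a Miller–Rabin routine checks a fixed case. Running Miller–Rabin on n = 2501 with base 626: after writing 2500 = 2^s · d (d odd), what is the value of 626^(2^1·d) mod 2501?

n − 1 = 2500 = 2^2 · 625, so s = 2 and d = 625.
x_0 = 626^625 mod 2501 = 1965.
x_1 = 1965^2 mod 2501 = 2182.

2182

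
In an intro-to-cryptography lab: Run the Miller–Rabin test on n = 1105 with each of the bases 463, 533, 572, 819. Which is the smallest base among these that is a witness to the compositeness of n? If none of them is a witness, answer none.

n − 1 = 1104 = 2^4 · 69, so s = 4 and d = 69.
Base 463: x_0 = 463^69 mod 1105 = 463. x_0 is neither 1 nor 1104, so continue squaring. x_1 = 463^2 mod 1105 = 1104. x_1 ≡ −1, so 463 is not a witness.
Base 533: x_0 = 533^69 mod 1105 = 143. x_0 is neither 1 nor 1104, so continue squaring. x_1 = 143^2 mod 1105 = 559. x_2 = 559^2 mod 1105 = 871. x_3 = 871^2 mod 1105 = 611. Reached i = s−1 = 3 without hitting −1: 533 is a Miller–Rabin witness and 1105 is composite.
Base 572: x_0 = 572^69 mod 1105 = 962. x_0 is neither 1 nor 1104, so continue squaring. x_1 = 962^2 mod 1105 = 559. x_2 = 559^2 mod 1105 = 871. x_3 = 871^2 mod 1105 = 611. Reached i = s−1 = 3 without hitting −1: 572 is a Miller–Rabin witness and 1105 is composite.
Base 819: x_0 = 819^69 mod 1105 = 39. x_0 is neither 1 nor 1104, so continue squaring. x_1 = 39^2 mod 1105 = 416. x_2 = 416^2 mod 1105 = 676. x_3 = 676^2 mod 1105 = 611. Reached i = s−1 = 3 without hitting −1: 819 is a Miller–Rabin witness and 1105 is composite.
The smallest witness among the given bases is 533.

533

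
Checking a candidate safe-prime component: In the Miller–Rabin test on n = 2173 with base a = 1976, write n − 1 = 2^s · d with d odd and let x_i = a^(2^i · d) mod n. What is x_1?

n − 1 = 2172 = 2^2 · 543, so s = 2 and d = 543.
Repeated squaring mod 2173: 1976^1 ≡ 1976, 1976^2 ≡ 1868, 1976^4 ≡ 1759, 1976^8 ≡ 1902, 1976^16 ≡ 1732, 1976^32 ≡ 1084, 1976^64 ≡ 1636, 1976^128 ≡ 1533, 1976^256 ≡ 1076, 1976^512 ≡ 1740.
543 = 512 + 16 + 8 + 4 + 2 + 1, so 1976^543 ≡ 1740·1732·1902·1759·1868·1976 ≡ 717 (mod 2173).
x_0 = 717.
x_1 = 717^2 mod 2173 = 1261.

1261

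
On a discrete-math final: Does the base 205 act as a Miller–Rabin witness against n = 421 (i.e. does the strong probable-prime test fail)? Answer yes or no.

no

n − 1 = 420 = 2^2 · 105, so s = 2 and d = 105.
x_0 = 205^105 mod 421 = 29.
x_0 is neither 1 nor 420, so continue squaring.
x_1 = 29^2 mod 421 = 420.
x_1 ≡ −1, so 205 is not a witness.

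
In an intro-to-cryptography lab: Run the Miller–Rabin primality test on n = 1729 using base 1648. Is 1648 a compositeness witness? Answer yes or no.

no

n − 1 = 1728 = 2^6 · 27, so s = 6 and d = 27.
Repeated squaring mod 1729: 1648^1 ≡ 1648, 1648^2 ≡ 1374, 1648^4 ≡ 1537, 1648^8 ≡ 555, 1648^16 ≡ 263.
27 = 16 + 8 + 2 + 1, so 1648^27 ≡ 263·555·1374·1648 ≡ 1728 (mod 1729).
x_0 = 1648^27 mod 1729 = 1728.
x_0 = 1728 ≡ −1, so 1648 is not a witness.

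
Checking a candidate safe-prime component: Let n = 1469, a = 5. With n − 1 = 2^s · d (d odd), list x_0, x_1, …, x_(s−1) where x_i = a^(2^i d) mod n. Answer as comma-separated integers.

n − 1 = 1468 = 2^2 · 367, so s = 2 and d = 367.
x_0 = 5^367 mod 1469 = 632.
x_1 = 632^2 mod 1469 = 1325.

632, 1325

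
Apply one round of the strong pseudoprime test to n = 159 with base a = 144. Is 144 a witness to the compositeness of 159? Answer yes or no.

yes

n − 1 = 158 = 2^1 · 79, so s = 1 and d = 79.
x_0 = 144^79 mod 159 = 144.
x_0 ∉ {1, 158} and s = 1, so 144 is a Miller–Rabin witness and 159 is composite.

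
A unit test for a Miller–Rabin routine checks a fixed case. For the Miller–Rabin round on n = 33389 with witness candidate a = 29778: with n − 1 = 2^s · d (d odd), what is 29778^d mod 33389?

n − 1 = 33388 = 2^2 · 8347, so s = 2 and d = 8347.
29778^8347 mod 33389 = 27296.

27296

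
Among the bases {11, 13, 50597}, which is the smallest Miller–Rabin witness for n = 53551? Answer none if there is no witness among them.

none

n − 1 = 53550 = 2^1 · 26775, so s = 1 and d = 26775.
Base 11: x_0 = 11^26775 mod 53551 = 53550. x_0 = 53550 ≡ −1, so 11 is not a witness.
Base 13: x_0 = 13^26775 mod 53551 = 1. x_0 = 1, so 13 is not a witness.
Base 50597: x_0 = 50597^26775 mod 53551 = 1. x_0 = 1, so 50597 is not a witness.
No listed base is a witness for 53551.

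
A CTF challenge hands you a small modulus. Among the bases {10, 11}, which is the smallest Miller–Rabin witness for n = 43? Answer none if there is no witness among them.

none

n − 1 = 42 = 2^1 · 21, so s = 1 and d = 21.
Base 10: x_0 = 10^21 mod 43 = 1. x_0 = 1, so 10 is not a witness.
Base 11: x_0 = 11^21 mod 43 = 1. x_0 = 1, so 11 is not a witness.
No listed base is a witness for 43.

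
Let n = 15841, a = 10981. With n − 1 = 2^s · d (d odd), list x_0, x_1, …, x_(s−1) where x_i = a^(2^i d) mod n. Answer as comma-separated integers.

n − 1 = 15840 = 2^5 · 495, so s = 5 and d = 495.
x_0 = 10981^495 mod 15841 = 6852.
x_1 = 6852^2 mod 15841 = 13021.
x_2 = 13021^2 mod 15841 = 218.
x_3 = 218^2 mod 15841 = 1.
x_4 = 1^2 mod 15841 = 1.

6852, 13021, 218, 1, 1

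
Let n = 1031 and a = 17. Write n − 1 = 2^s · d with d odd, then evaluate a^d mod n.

n − 1 = 1030 = 2^1 · 515, so s = 1 and d = 515.
Repeated squaring mod 1031: 17^1 ≡ 17, 17^2 ≡ 289, 17^4 ≡ 10, 17^8 ≡ 100, 17^16 ≡ 721, 17^32 ≡ 217, 17^64 ≡ 694, 17^128 ≡ 159, 17^256 ≡ 537, 17^512 ≡ 720.
515 = 512 + 2 + 1, so 17^515 ≡ 720·289·17 ≡ 1030 (mod 1031).

1030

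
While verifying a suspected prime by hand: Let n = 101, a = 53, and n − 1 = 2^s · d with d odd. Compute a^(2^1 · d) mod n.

n − 1 = 100 = 2^2 · 25, so s = 2 and d = 25.
x_0 = 53^25 mod 101 = 91.
x_1 = 91^2 mod 101 = 100.

100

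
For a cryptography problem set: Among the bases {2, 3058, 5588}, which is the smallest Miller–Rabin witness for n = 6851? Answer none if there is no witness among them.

n − 1 = 6850 = 2^1 · 3425, so s = 1 and d = 3425.
Base 2: x_0 = 2^3425 mod 6851 = 2450. x_0 ∉ {1, 6850} and s = 1, so 2 is a Miller–Rabin witness and 6851 is composite.
Base 3058: x_0 = 3058^3425 mod 6851 = 4520. x_0 ∉ {1, 6850} and s = 1, so 3058 is a Miller–Rabin witness and 6851 is composite.
Base 5588: x_0 = 5588^3425 mod 6851 = 2698. x_0 ∉ {1, 6850} and s = 1, so 5588 is a Miller–Rabin witness and 6851 is composite.
The smallest witness among the given bases is 2.

2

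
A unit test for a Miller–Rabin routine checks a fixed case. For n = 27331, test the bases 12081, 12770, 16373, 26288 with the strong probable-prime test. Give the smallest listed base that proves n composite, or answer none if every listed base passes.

n − 1 = 27330 = 2^1 · 13665, so s = 1 and d = 13665.
Base 12081: x_0 = 12081^13665 mod 27331 = 1. x_0 = 1, so 12081 is not a witness.
Base 12770: x_0 = 12770^13665 mod 27331 = 7916. x_0 ∉ {1, 27330} and s = 1, so 12770 is a Miller–Rabin witness and 27331 is composite.
Base 16373: x_0 = 16373^13665 mod 27331 = 26814. x_0 ∉ {1, 27330} and s = 1, so 16373 is a Miller–Rabin witness and 27331 is composite.
Base 26288: x_0 = 26288^13665 mod 27331 = 14890. x_0 ∉ {1, 27330} and s = 1, so 26288 is a Miller–Rabin witness and 27331 is composite.
The smallest witness among the given bases is 12770.

12770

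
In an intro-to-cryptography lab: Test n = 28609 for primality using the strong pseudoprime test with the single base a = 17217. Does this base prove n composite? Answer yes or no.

yes

n − 1 = 28608 = 2^6 · 447, so s = 6 and d = 447.
x_0 = 17217^447 mod 28609 = 8415.
x_0 is neither 1 nor 28608, so continue squaring.
x_1 = 8415^2 mod 28609 = 4950.
x_2 = 4950^2 mod 28609 = 13196.
x_3 = 13196^2 mod 28609 = 20042.
x_4 = 20042^2 mod 28609 = 11404.
x_5 = 11404^2 mod 28609 = 23311.
Reached i = s−1 = 5 without hitting −1: 17217 is a Miller–Rabin witness and 28609 is composite.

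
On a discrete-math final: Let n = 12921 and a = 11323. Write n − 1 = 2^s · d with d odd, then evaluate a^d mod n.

n − 1 = 12920 = 2^3 · 1615, so s = 3 and d = 1615.
11323^1615 mod 12921 = 2344.

2344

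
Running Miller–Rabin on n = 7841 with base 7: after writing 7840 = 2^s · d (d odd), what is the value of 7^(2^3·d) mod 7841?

n − 1 = 7840 = 2^5 · 245, so s = 5 and d = 245.
Repeated squaring mod 7841: 7^1 ≡ 7, 7^2 ≡ 49, 7^4 ≡ 2401, 7^8 ≡ 1666, 7^16 ≡ 7683, 7^32 ≡ 1441, 7^64 ≡ 6457, 7^128 ≡ 2252.
245 = 128 + 64 + 32 + 16 + 4 + 1, so 7^245 ≡ 2252·6457·1441·7683·2401·7 ≡ 2276 (mod 7841).
x_0 = 2276.
x_1 = 2276^2 mod 7841 = 5116.
x_2 = 5116^2 mod 7841 = 198.
x_3 = 198^2 mod 7841 = 7840.

7840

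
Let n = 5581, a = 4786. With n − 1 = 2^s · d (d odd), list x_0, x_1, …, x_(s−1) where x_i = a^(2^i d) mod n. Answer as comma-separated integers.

5580, 1

n − 1 = 5580 = 2^2 · 1395, so s = 2 and d = 1395.
x_0 = 4786^1395 mod 5581 = 5580.
x_1 = 5580^2 mod 5581 = 1.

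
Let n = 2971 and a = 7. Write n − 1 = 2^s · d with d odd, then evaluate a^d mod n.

1

n − 1 = 2970 = 2^1 · 1485, so s = 1 and d = 1485.
7^1485 mod 2971 = 1.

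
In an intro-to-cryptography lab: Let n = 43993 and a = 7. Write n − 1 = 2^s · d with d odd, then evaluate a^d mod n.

36853

n − 1 = 43992 = 2^3 · 5499, so s = 3 and d = 5499.
Repeated squaring mod 43993: 7^1 ≡ 7, 7^2 ≡ 49, 7^4 ≡ 2401, 7^8 ≡ 1718, 7^16 ≡ 3993, 7^32 ≡ 18583, 7^64 ≡ 26832, 7^128 ≡ 10779, 7^256 ≡ 1328, 7^512 ≡ 3864, 7^1024 ≡ 16869, 7^2048 ≡ 16437, 7^4096 ≡ 13956.
5499 = 4096 + 1024 + 256 + 64 + 32 + 16 + 8 + 2 + 1, so 7^5499 ≡ 13956·16869·1328·26832·18583·3993·1718·49·7 ≡ 36853 (mod 43993).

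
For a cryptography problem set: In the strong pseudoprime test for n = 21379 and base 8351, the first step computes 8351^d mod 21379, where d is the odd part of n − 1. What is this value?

21378

n − 1 = 21378 = 2^1 · 10689, so s = 1 and d = 10689.
By repeated squaring, 8351^10689 ≡ 21378 (mod 21379).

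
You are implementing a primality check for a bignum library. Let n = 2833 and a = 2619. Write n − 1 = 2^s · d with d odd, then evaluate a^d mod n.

n − 1 = 2832 = 2^4 · 177, so s = 4 and d = 177.
2619^177 mod 2833 = 2294.

2294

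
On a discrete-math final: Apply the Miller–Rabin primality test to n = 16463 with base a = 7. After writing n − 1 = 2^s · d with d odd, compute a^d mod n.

5900

n − 1 = 16462 = 2^1 · 8231, so s = 1 and d = 8231.
Repeated squaring mod 16463: 7^1 ≡ 7, 7^2 ≡ 49, 7^4 ≡ 2401, 7^8 ≡ 2751, 7^16 ≡ 11484, 7^32 ≡ 13626, 7^64 ≡ 14625, 7^128 ≡ 3329, 7^256 ≡ 2642, 7^512 ≡ 16315, 7^1024 ≡ 5441, 7^2048 ≡ 4007, 7^4096 ≡ 4624, 7^8192 ≡ 12402.
8231 = 8192 + 32 + 4 + 2 + 1, so 7^8231 ≡ 12402·13626·2401·49·7 ≡ 5900 (mod 16463).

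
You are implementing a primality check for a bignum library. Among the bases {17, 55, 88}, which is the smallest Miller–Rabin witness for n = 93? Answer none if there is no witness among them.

17

n − 1 = 92 = 2^2 · 23, so s = 2 and d = 23.
Base 17: x_0 = 17^23 mod 93 = 44. x_0 is neither 1 nor 92, so continue squaring. x_1 = 44^2 mod 93 = 76. Reached i = s−1 = 1 without hitting −1: 17 is a Miller–Rabin witness and 93 is composite.
Base 55: x_0 = 55^23 mod 93 = 52. x_0 is neither 1 nor 92, so continue squaring. x_1 = 52^2 mod 93 = 7. Reached i = s−1 = 1 without hitting −1: 55 is a Miller–Rabin witness and 93 is composite.
Base 88: x_0 = 88^23 mod 93 = 37. x_0 is neither 1 nor 92, so continue squaring. x_1 = 37^2 mod 93 = 67. Reached i = s−1 = 1 without hitting −1: 88 is a Miller–Rabin witness and 93 is composite.
The smallest witness among the given bases is 17.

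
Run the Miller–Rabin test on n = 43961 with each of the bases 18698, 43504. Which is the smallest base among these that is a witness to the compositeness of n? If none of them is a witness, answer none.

n − 1 = 43960 = 2^3 · 5495, so s = 3 and d = 5495.
Base 18698: x_0 = 18698^5495 mod 43961 = 3002. x_0 is neither 1 nor 43960, so continue squaring. x_1 = 3002^2 mod 43961 = 43960. x_1 ≡ −1, so 18698 is not a witness.
Base 43504: x_0 = 43504^5495 mod 43961 = 21307. x_0 is neither 1 nor 43960, so continue squaring. x_1 = 21307^2 mod 43961 = 3002. x_2 = 3002^2 mod 43961 = 43960. x_2 ≡ −1, so 43504 is not a witness.
No listed base is a witness for 43961.

none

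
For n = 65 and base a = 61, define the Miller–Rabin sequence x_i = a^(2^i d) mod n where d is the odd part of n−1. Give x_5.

16

n − 1 = 64 = 2^6 · 1, so s = 6 and d = 1.
x_0 = 61^1 mod 65 = 61.
x_1 = 61^2 mod 65 = 16.
x_2 = 16^2 mod 65 = 61.
x_3 = 61^2 mod 65 = 16.
x_4 = 16^2 mod 65 = 61.
x_5 = 61^2 mod 65 = 16.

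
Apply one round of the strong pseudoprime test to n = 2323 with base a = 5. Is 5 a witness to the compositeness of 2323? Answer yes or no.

n − 1 = 2322 = 2^1 · 1161, so s = 1 and d = 1161.
x_0 = 5^1161 mod 2323 = 2200.
x_0 ∉ {1, 2322} and s = 1, so 5 is a Miller–Rabin witness and 2323 is composite.

yes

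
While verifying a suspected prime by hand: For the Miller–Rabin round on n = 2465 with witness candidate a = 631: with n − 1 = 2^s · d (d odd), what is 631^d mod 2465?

1681

n − 1 = 2464 = 2^5 · 77, so s = 5 and d = 77.
631^77 mod 2465 = 1681.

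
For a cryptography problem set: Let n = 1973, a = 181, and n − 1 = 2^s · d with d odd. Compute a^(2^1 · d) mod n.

1972

n − 1 = 1972 = 2^2 · 493, so s = 2 and d = 493.
By repeated squaring, 181^493 ≡ 259 (mod 1973).
x_0 = 259.
x_1 = 259^2 mod 1973 = 1972.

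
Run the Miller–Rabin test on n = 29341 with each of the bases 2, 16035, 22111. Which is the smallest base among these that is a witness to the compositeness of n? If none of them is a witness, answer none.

none

n − 1 = 29340 = 2^2 · 7335, so s = 2 and d = 7335.
Base 2: x_0 = 2^7335 mod 29341 = 26424. x_0 is neither 1 nor 29340, so continue squaring. x_1 = 26424^2 mod 29341 = 29340. x_1 ≡ −1, so 2 is not a witness.
Base 16035: x_0 = 16035^7335 mod 29341 = 26424. x_0 is neither 1 nor 29340, so continue squaring. x_1 = 26424^2 mod 29341 = 29340. x_1 ≡ −1, so 16035 is not a witness.
Base 22111: x_0 = 22111^7335 mod 29341 = 2917. x_0 is neither 1 nor 29340, so continue squaring. x_1 = 2917^2 mod 29341 = 29340. x_1 ≡ −1, so 22111 is not a witness.
No listed base is a witness for 29341.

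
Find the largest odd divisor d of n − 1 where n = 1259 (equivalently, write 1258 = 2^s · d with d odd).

629

Halving: 1258 → 629; 629 is odd.
So 1258 = 2^1 · 629.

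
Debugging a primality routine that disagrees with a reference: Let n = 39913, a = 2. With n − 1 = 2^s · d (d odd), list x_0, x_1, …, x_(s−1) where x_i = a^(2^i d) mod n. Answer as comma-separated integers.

n − 1 = 39912 = 2^3 · 4989, so s = 3 and d = 4989.
x_0 = 2^4989 mod 39913 = 10031.
x_1 = 10031^2 mod 39913 = 288.
x_2 = 288^2 mod 39913 = 3118.

10031, 288, 3118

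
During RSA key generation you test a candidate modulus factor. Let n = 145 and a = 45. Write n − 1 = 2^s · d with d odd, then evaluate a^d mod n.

140

n − 1 = 144 = 2^4 · 9, so s = 4 and d = 9.
By repeated squaring, 45^9 ≡ 140 (mod 145).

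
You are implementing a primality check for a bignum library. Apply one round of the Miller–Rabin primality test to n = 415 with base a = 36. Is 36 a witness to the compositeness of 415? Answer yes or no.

yes

n − 1 = 414 = 2^1 · 207, so s = 1 and d = 207.
x_0 = 36^207 mod 415 = 51.
x_0 ∉ {1, 414} and s = 1, so 36 is a Miller–Rabin witness and 415 is composite.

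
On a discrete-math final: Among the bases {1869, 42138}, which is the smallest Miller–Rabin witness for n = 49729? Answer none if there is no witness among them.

none

n − 1 = 49728 = 2^6 · 777, so s = 6 and d = 777.
Base 1869: x_0 = 1869^777 mod 49729 = 49728. x_0 = 49728 ≡ −1, so 1869 is not a witness.
Base 42138: x_0 = 42138^777 mod 49729 = 49728. x_0 = 49728 ≡ −1, so 42138 is not a witness.
No listed base is a witness for 49729.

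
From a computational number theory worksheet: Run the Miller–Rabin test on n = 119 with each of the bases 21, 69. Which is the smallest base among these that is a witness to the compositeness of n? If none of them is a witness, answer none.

n − 1 = 118 = 2^1 · 59, so s = 1 and d = 59.
Base 21: x_0 = 21^59 mod 119 = 98. x_0 ∉ {1, 118} and s = 1, so 21 is a Miller–Rabin witness and 119 is composite.
Base 69: x_0 = 69^59 mod 119 = 69. x_0 ∉ {1, 118} and s = 1, so 69 is a Miller–Rabin witness and 119 is composite.
The smallest witness among the given bases is 21.

21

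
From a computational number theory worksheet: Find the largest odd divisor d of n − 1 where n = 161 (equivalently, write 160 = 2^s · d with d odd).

5

Halving: 160 → 80 → 40 → 20 → 10 → 5; 5 is odd.
So 160 = 2^5 · 5.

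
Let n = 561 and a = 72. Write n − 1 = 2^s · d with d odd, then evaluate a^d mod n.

n − 1 = 560 = 2^4 · 35, so s = 4 and d = 35.
Repeated squaring mod 561: 72^1 ≡ 72, 72^2 ≡ 135, 72^4 ≡ 273, 72^8 ≡ 477, 72^16 ≡ 324, 72^32 ≡ 69.
35 = 32 + 2 + 1, so 72^35 ≡ 69·135·72 ≡ 285 (mod 561).

285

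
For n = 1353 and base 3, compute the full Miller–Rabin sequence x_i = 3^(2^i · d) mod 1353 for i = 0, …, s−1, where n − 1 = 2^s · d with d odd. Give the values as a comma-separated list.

741, 1116, 696

n − 1 = 1352 = 2^3 · 169, so s = 3 and d = 169.
x_0 = 3^169 mod 1353 = 741.
x_1 = 741^2 mod 1353 = 1116.
x_2 = 1116^2 mod 1353 = 696.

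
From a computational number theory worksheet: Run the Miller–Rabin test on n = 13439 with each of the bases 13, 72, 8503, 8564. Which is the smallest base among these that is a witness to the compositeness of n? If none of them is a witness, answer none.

n − 1 = 13438 = 2^1 · 6719, so s = 1 and d = 6719.
Base 13: x_0 = 13^6719 mod 13439 = 2328. x_0 ∉ {1, 13438} and s = 1, so 13 is a Miller–Rabin witness and 13439 is composite.
Base 72: x_0 = 72^6719 mod 13439 = 7523. x_0 ∉ {1, 13438} and s = 1, so 72 is a Miller–Rabin witness and 13439 is composite.
Base 8503: x_0 = 8503^6719 mod 13439 = 1672. x_0 ∉ {1, 13438} and s = 1, so 8503 is a Miller–Rabin witness and 13439 is composite.
Base 8564: x_0 = 8564^6719 mod 13439 = 13193. x_0 ∉ {1, 13438} and s = 1, so 8564 is a Miller–Rabin witness and 13439 is composite.
The smallest witness among the given bases is 13.

13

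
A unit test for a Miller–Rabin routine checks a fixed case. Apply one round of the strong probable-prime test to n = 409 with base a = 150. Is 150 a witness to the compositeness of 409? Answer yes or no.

no

n − 1 = 408 = 2^3 · 51, so s = 3 and d = 51.
Repeated squaring mod 409: 150^1 ≡ 150, 150^2 ≡ 5, 150^4 ≡ 25, 150^8 ≡ 216, 150^16 ≡ 30, 150^32 ≡ 82.
51 = 32 + 16 + 2 + 1, so 150^51 ≡ 82·30·5·150 ≡ 1 (mod 409).
x_0 = 150^51 mod 409 = 1.
x_0 = 1, so 150 is not a witness.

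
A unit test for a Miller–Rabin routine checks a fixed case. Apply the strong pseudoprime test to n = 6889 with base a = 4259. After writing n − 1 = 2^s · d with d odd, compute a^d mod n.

n − 1 = 6888 = 2^3 · 861, so s = 3 and d = 861.
Repeated squaring mod 6889: 4259^1 ≡ 4259, 4259^2 ≡ 344, 4259^4 ≡ 1223, 4259^8 ≡ 816, 4259^16 ≡ 4512, 4259^32 ≡ 1149, 4259^64 ≡ 4402, 4259^128 ≡ 5736, 4259^256 ≡ 6721, 4259^512 ≡ 668.
861 = 512 + 256 + 64 + 16 + 8 + 4 + 1, so 4259^861 ≡ 668·6721·4402·4512·816·1223·4259 ≡ 2408 (mod 6889).

2408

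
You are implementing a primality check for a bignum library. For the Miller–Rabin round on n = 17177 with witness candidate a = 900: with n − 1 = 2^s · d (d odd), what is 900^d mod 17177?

n − 1 = 17176 = 2^3 · 2147, so s = 3 and d = 2147.
Repeated squaring mod 17177: 900^1 ≡ 900, 900^2 ≡ 2681, 900^4 ≡ 7775, 900^8 ≡ 4762, 900^16 ≡ 3004, 900^32 ≡ 6091, 900^64 ≡ 15138, 900^128 ≡ 687, 900^256 ≡ 8190, 900^512 ≡ 17092, 900^1024 ≡ 7225, 900^2048 ≡ 16899.
2147 = 2048 + 64 + 32 + 2 + 1, so 900^2147 ≡ 16899·15138·6091·2681·900 ≡ 6337 (mod 17177).

6337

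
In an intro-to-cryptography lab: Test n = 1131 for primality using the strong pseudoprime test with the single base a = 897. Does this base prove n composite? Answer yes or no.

n − 1 = 1130 = 2^1 · 565, so s = 1 and d = 565.
x_0 = 897^565 mod 1131 = 780.
x_0 ∉ {1, 1130} and s = 1, so 897 is a Miller–Rabin witness and 1131 is composite.

yes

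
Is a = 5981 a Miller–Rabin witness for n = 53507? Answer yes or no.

no

n − 1 = 53506 = 2^1 · 26753, so s = 1 and d = 26753.
x_0 = 5981^26753 mod 53507 = 1.
x_0 = 1, so 5981 is not a witness.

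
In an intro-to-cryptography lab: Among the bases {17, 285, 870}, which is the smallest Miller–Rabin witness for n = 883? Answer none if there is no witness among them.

none

n − 1 = 882 = 2^1 · 441, so s = 1 and d = 441.
Base 17: x_0 = 17^441 mod 883 = 1. x_0 = 1, so 17 is not a witness.
Base 285: x_0 = 285^441 mod 883 = 882. x_0 = 882 ≡ −1, so 285 is not a witness.
Base 870: x_0 = 870^441 mod 883 = 882. x_0 = 882 ≡ −1, so 870 is not a witness.
No listed base is a witness for 883.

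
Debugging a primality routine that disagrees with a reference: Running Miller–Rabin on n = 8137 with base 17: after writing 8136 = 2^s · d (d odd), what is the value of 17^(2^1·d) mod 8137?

5044

n − 1 = 8136 = 2^3 · 1017, so s = 3 and d = 1017.
Repeated squaring mod 8137: 17^1 ≡ 17, 17^2 ≡ 289, 17^4 ≡ 2151, 17^8 ≡ 4985, 17^16 ≡ 7964, 17^32 ≡ 5518, 17^64 ≡ 7807, 17^128 ≡ 3119, 17^256 ≡ 4446, 17^512 ≡ 2143.
1017 = 512 + 256 + 128 + 64 + 32 + 16 + 8 + 1, so 17^1017 ≡ 2143·4446·3119·7807·5518·7964·4985·17 ≡ 5861 (mod 8137).
x_0 = 5861.
x_1 = 5861^2 mod 8137 = 5044.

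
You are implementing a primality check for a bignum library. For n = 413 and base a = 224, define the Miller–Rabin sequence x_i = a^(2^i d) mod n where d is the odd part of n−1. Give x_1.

n − 1 = 412 = 2^2 · 103, so s = 2 and d = 103.
x_0 = 224^103 mod 413 = 385.
x_1 = 385^2 mod 413 = 371.

371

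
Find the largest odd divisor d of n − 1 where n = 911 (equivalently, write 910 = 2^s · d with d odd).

Halving: 910 → 455; 455 is odd.
So 910 = 2^1 · 455.

455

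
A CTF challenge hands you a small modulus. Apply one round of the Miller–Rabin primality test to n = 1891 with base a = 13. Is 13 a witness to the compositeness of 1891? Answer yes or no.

yes

n − 1 = 1890 = 2^1 · 945, so s = 1 and d = 945.
x_0 = 13^945 mod 1891 = 123.
x_0 ∉ {1, 1890} and s = 1, so 13 is a Miller–Rabin witness and 1891 is composite.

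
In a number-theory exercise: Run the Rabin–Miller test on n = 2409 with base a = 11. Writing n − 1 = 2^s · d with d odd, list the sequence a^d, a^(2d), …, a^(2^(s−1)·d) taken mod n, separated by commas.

902, 1771, 2332

n − 1 = 2408 = 2^3 · 301, so s = 3 and d = 301.
x_0 = 11^301 mod 2409 = 902.
x_1 = 902^2 mod 2409 = 1771.
x_2 = 1771^2 mod 2409 = 2332.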